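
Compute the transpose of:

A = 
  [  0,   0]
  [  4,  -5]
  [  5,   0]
Aᵀ = 
  [  0,   4,   5]
  [  0,  -5,   0]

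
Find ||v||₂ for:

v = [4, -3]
5

||v||₂ = √((4)² + (-3)²) = √25 = 5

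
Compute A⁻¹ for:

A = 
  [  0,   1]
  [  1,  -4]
det(A) = (0)(-4) - (1)(1) = -1
For a 2×2 matrix, A⁻¹ = (1/det(A)) · [[d, -b], [-c, a]]
    = (-1) · [[-4, -1], [-1, 0]]

A⁻¹ = 
  [  4,   1]
  [  1,   0]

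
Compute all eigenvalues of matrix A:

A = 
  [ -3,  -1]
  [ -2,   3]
λ = √11, -√11  (≈ 3.317, -3.317)

tr(A) = 0, det(A) = -11
Characteristic polynomial: λ² - tr(A)λ + det(A) = λ² - 11
λ² - 11 = 0  ⇒  λ = (0 ± √((0)² - 4·(-11)))/2 = (0 ± √(44))/2
  = √11,  -√11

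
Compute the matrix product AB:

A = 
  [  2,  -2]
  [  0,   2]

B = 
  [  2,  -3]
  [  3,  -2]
AB = 
  [ -2,  -2]
  [  6,  -4]

A is 2×2 and B is 2×2, so AB is 2×2. Each entry is (row of A)·(column of B):
AB[1,1] = (2)(2) + (-2)(3) = -2
AB[1,2] = (2)(-3) + (-2)(-2) = -2
AB[2,1] = (0)(2) + (2)(3) = 6
AB[2,2] = (0)(-3) + (2)(-2) = -4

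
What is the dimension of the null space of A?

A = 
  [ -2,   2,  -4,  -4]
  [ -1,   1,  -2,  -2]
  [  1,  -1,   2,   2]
nullity(A) = 3

Row reduce:
R2 → R2 - (1/2)·R1
R3 → R3 + (1/2)·R1
REF = 
  [ -2,   2,  -4,  -4]
  [  0,   0,   0,   0]
  [  0,   0,   0,   0]
Pivot columns: 1 → 1 pivot.
rank(A) = 1, so nullity(A) = 4 - 1 = 3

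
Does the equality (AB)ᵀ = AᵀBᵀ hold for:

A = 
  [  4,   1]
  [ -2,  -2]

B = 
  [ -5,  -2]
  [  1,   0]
No

(AB)ᵀ = 
  [-19,   8]
  [ -8,   4]

AᵀBᵀ = 
  [-16,   4]
  [ -1,   1]

The two matrices differ, so (AB)ᵀ ≠ AᵀBᵀ in general. The correct identity is (AB)ᵀ = BᵀAᵀ.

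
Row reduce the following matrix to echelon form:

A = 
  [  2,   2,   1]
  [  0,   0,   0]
Row operations:
No row operations needed (already in echelon form).

Resulting echelon form:
REF = 
  [  2,   2,   1]
  [  0,   0,   0]

Rank = 1 (number of non-zero pivot rows).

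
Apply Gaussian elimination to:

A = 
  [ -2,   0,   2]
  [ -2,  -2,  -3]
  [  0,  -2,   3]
Row operations:
R2 → R2 - (1)·R1
R3 → R3 - (1)·R2

Resulting echelon form:
REF = 
  [ -2,   0,   2]
  [  0,  -2,  -5]
  [  0,   0,   8]

Rank = 3 (number of non-zero pivot rows).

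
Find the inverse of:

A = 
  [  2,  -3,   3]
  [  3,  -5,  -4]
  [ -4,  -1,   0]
det(A) = (2)·((-5)(0) - (-4)(-1)) - (-3)·((3)(0) - (-4)(-4)) + (3)·((3)(-1) - (-5)(-4))
  = (2)(-4) - (-3)(-16) + (3)(-23)
  = -125
det(A) = -125 ≠ 0, so A is invertible.

Cofactors Cᵢⱼ = (-1)ⁱ⁺ʲ·Mᵢⱼ:
C = 
  [ -4,  16, -23]
  [ -3,  12,  14]
  [ 27,  17,  -1]

adj(A) = Cᵀ:
adj(A) = 
  [ -4,  -3,  27]
  [ 16,  12,  17]
  [-23,  14,  -1]

A⁻¹ = (-1/125) · adj(A):
A⁻¹ = 
  [  4/125,   3/125, -27/125]
  [-16/125, -12/125, -17/125]
  [ 23/125, -14/125,   1/125]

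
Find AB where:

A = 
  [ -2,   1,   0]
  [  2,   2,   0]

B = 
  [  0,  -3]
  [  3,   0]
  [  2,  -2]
A is 2×3 and B is 3×2, so AB is 2×2. Each entry is (row of A)·(column of B):
AB[1,1] = (-2)(0) + (1)(3) + (0)(2) = 3
AB[1,2] = (-2)(-3) + (1)(0) + (0)(-2) = 6
AB[2,1] = (2)(0) + (2)(3) + (0)(2) = 6
AB[2,2] = (2)(-3) + (2)(0) + (0)(-2) = -6

AB = 
  [  3,   6]
  [  6,  -6]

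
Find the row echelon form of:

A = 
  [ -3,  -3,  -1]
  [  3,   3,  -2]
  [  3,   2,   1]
Row operations:
R2 → R2 + (1)·R1
R3 → R3 + (1)·R1
Swap R2 ↔ R3

Resulting echelon form:
REF = 
  [ -3,  -3,  -1]
  [  0,  -1,   0]
  [  0,   0,  -3]

Rank = 3 (number of non-zero pivot rows).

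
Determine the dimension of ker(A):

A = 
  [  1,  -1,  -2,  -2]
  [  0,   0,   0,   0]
nullity(A) = 3

Row reduce:
(no row operations needed)
REF = 
  [  1,  -1,  -2,  -2]
  [  0,   0,   0,   0]
Pivot columns: 1 → 1 pivot.
rank(A) = 1, so nullity(A) = 4 - 1 = 3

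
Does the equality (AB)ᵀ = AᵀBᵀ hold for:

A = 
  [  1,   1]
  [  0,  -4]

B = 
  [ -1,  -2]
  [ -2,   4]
No

(AB)ᵀ = 
  [ -3,   8]
  [  2, -16]

AᵀBᵀ = 
  [ -1,  -2]
  [  7, -18]

The two matrices differ, so (AB)ᵀ ≠ AᵀBᵀ in general. The correct identity is (AB)ᵀ = BᵀAᵀ.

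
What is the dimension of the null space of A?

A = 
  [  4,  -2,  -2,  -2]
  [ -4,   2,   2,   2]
nullity(A) = 3

Row reduce:
R2 → R2 + (1)·R1
REF = 
  [  4,  -2,  -2,  -2]
  [  0,   0,   0,   0]
Pivot columns: 1 → 1 pivot.
rank(A) = 1, so nullity(A) = 4 - 1 = 3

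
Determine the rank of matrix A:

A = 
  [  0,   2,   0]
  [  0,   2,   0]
rank(A) = 1

Row reduce:
R2 → R2 - (1)·R1
REF = 
  [  0,   2,   0]
  [  0,   0,   0]
Pivot columns: 2 → 1 pivot.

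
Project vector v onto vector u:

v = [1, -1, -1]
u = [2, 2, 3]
v·u = (1)(2) + (-1)(2) + (-1)(3) = -3
u·u = (2)² + (2)² + (3)² = 17
proj_u(v) = (v·u / u·u) × u = (-3/17) × u

proj_u(v) = [-6/17, -6/17, -9/17]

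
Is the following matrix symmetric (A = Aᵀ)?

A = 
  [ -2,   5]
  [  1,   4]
No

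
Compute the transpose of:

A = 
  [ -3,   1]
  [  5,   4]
Aᵀ = 
  [ -3,   5]
  [  1,   4]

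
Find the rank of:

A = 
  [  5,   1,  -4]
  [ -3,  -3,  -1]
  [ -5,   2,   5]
Row reduce:
R2 → R2 + (3/5)·R1
R3 → R3 + (1)·R1
R3 → R3 + (5/4)·R2
REF = 
  [    5,     1,    -4]
  [    0, -12/5, -17/5]
  [    0,     0, -13/4]
Pivot columns: 1, 2, 3 → 3 pivots.

rank(A) = 3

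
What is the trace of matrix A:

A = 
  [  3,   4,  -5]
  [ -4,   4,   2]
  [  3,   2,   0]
7

tr(A) = 3 + 4 + 0 = 7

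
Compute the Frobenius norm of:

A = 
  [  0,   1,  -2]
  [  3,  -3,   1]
||A||_F = 4.899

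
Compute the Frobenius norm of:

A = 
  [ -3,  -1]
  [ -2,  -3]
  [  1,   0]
||A||_F = 4.899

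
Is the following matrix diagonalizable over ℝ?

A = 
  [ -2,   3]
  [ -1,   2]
Yes

tr(A) = 0, det(A) = -1
Characteristic polynomial: λ² - tr(A)λ + det(A) = λ² - 1
λ² - 1 = (λ + 1)(λ - 1)
Eigenvalues: 1, -1
λ=-1: alg. mult. = 1, geom. mult. = 2 - rank(A - (-1)I) = 2 - 1 = 1
λ=1: alg. mult. = 1, geom. mult. = 2 - rank(A - (1)I) = 2 - 1 = 1
Sum of geometric multiplicities equals n, so A has n independent eigenvectors.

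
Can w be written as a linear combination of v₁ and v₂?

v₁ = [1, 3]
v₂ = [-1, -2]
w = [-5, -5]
Yes

Form the augmented matrix and row-reduce:
[v₁|v₂|w] = 
  [  1,  -1,  -5]
  [  3,  -2,  -5]
R2 → R2 - (3)·R1
REF = 
  [  1,  -1,  -5]
  [  0,   1,  10]

No row of the form [0 0 | nonzero], so the system is consistent. Back-substitution gives c₁ = 5, c₂ = 10: w = (5)·v₁ + (10)·v₂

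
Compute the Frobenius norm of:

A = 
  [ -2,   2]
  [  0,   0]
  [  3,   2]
||A||_F = 4.583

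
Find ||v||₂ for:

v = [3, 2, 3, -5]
6.856

||v||₂ = √((3)² + (2)² + (3)² + (-5)²) = √47 = 6.856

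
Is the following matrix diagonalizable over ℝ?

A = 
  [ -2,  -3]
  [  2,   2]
No

tr(A) = 0, det(A) = 2
Characteristic polynomial: λ² - tr(A)λ + det(A) = λ² + 2
λ² + 2 = 0  ⇒  λ = (0 ± √((0)² - 4·(2)))/2 = (0 ± √(-8))/2
  = i√2,  -i√2
Eigenvalues: i√2, -i√2  (≈ 0 + 1.414i, 0 - 1.414i)
Has complex eigenvalues (not diagonalizable over ℝ).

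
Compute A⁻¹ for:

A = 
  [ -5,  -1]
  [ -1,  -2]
det(A) = (-5)(-2) - (-1)(-1) = 9
For a 2×2 matrix, A⁻¹ = (1/det(A)) · [[d, -b], [-c, a]]
    = (1/9) · [[-2, 1], [1, -5]]

A⁻¹ = 
  [-2/9,  1/9]
  [ 1/9, -5/9]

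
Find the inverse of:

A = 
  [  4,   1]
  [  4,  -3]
det(A) = (4)(-3) - (1)(4) = -16
For a 2×2 matrix, A⁻¹ = (1/det(A)) · [[d, -b], [-c, a]]
    = (-1/16) · [[-3, -1], [-4, 4]]

A⁻¹ = 
  [3/16, 1/16]
  [ 1/4, -1/4]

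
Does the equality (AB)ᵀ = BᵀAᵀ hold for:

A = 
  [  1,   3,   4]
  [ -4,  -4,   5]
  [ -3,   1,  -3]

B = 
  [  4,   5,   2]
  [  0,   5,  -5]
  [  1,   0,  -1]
Yes

(AB)ᵀ = 
  [  8, -11, -15]
  [ 20, -40, -10]
  [-17,   7,  -8]

BᵀAᵀ = 
  [  8, -11, -15]
  [ 20, -40, -10]
  [-17,   7,  -8]

Both sides are equal — this is the standard identity (AB)ᵀ = BᵀAᵀ, which holds for all A, B.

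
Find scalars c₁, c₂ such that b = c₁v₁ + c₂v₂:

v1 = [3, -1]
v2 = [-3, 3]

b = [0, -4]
c1 = -2, c2 = -2

b = -2·v1 + -2·v2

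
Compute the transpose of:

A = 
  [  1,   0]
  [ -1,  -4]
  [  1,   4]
Aᵀ = 
  [  1,  -1,   1]
  [  0,  -4,   4]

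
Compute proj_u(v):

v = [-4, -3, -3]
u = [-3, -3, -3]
proj_u(v) = [-10/3, -10/3, -10/3]

v·u = (-4)(-3) + (-3)(-3) + (-3)(-3) = 30
u·u = (-3)² + (-3)² + (-3)² = 27
proj_u(v) = (v·u / u·u) × u = (30/27) × u = (10/9) × u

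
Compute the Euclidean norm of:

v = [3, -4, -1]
5.099

||v||₂ = √((3)² + (-4)² + (-1)²) = √26 = 5.099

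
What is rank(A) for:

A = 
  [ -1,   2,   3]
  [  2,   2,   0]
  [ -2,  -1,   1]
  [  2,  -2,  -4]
Row reduce:
R2 → R2 + (2)·R1
R3 → R3 - (2)·R1
R4 → R4 + (2)·R1
R3 → R3 + (5/6)·R2
R4 → R4 - (1/3)·R2
REF = 
  [ -1,   2,   3]
  [  0,   6,   6]
  [  0,   0,   0]
  [  0,   0,   0]
Pivot columns: 1, 2 → 2 pivots.

rank(A) = 2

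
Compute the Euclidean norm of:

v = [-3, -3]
4.243

||v||₂ = √((-3)² + (-3)²) = √18 = 4.243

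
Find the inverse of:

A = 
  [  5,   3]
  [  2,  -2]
det(A) = (5)(-2) - (3)(2) = -16
For a 2×2 matrix, A⁻¹ = (1/det(A)) · [[d, -b], [-c, a]]
    = (-1/16) · [[-2, -3], [-2, 5]]

A⁻¹ = 
  [  1/8,  3/16]
  [  1/8, -5/16]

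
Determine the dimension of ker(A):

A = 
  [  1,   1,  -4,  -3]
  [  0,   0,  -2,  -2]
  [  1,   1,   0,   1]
nullity(A) = 2

Row reduce:
R3 → R3 - (1)·R1
R3 → R3 + (2)·R2
REF = 
  [  1,   1,  -4,  -3]
  [  0,   0,  -2,  -2]
  [  0,   0,   0,   0]
Pivot columns: 1, 3 → 2 pivots.
rank(A) = 2, so nullity(A) = 4 - 2 = 2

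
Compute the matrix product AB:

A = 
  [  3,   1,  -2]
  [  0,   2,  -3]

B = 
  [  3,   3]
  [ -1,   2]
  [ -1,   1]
A is 2×3 and B is 3×2, so AB is 2×2. Each entry is (row of A)·(column of B):
AB[1,1] = (3)(3) + (1)(-1) + (-2)(-1) = 10
AB[1,2] = (3)(3) + (1)(2) + (-2)(1) = 9
AB[2,1] = (0)(3) + (2)(-1) + (-3)(-1) = 1
AB[2,2] = (0)(3) + (2)(2) + (-3)(1) = 1

AB = 
  [ 10,   9]
  [  1,   1]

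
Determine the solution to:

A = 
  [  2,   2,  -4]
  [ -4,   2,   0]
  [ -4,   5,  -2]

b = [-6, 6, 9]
Row reduce the augmented matrix [A|b]:
R2 → R2 + (2)·R1
R3 → R3 + (2)·R1
R3 → R3 - (3/2)·R2
REF = 
  [  2,   2,  -4,  -6]
  [  0,   6,  -8,  -6]
  [  0,   0,   2,   6]

Back-substitution:
x₃ = 6 / 2 = 3
x₂ = (-6 - (-8)(3)) / 6 = 3
x₁ = (-6 - (2)(3) - (-4)(3)) / 2 = 0

x = [0, 3, 3]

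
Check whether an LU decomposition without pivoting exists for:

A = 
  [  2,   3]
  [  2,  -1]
Yes.
A[1,1] = 2 ≠ 0, so Gaussian elimination proceeds without a row swap: multiplier ℓ₂₁ = (2)/(2) = 1, and U[2,2] = -1 - (1)(3) = -4.
L = 
  [  1,   0]
  [  1,   1]
U = 
  [  2,   3]
  [  0,  -4]
Check row 2 of LU: [(1)(2), (1)(3) + (-4)] = [2, -1] = row 2 of A ✓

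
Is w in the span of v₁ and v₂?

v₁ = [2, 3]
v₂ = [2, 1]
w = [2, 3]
Yes

Form the augmented matrix and row-reduce:
[v₁|v₂|w] = 
  [  2,   2,   2]
  [  3,   1,   3]
R2 → R2 - (3/2)·R1
REF = 
  [  2,   2,   2]
  [  0,  -2,   0]

No row of the form [0 0 | nonzero], so the system is consistent. Back-substitution gives c₁ = 1, c₂ = 0: w = (1)·v₁ + (0)·v₂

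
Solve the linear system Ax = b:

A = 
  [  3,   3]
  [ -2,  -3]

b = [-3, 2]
Row reduce the augmented matrix [A|b]:
R2 → R2 + (2/3)·R1
REF = 
  [  3,   3,  -3]
  [  0,  -1,   0]

Back-substitution:
x₂ = 0 / (-1) = 0
x₁ = (-3 - (3)(0)) / 3 = -1

x = [-1, 0]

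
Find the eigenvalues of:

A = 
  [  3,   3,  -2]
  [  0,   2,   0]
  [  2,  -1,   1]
λ = 2, 2 + i√3, 2 - i√3  (≈ 2, 2 + 1.732i, 2 - 1.732i)

Characteristic polynomial: det(λI - A) = λ³ - 6λ² + 15λ - 14
Testing integer divisors of the constant term: p(2) = 0, so (λ - 2) is a factor:
p(λ) = (λ - 2)(λ² - 4λ + 7)
λ² - 4λ + 7 = 0  ⇒  λ = (4 ± √((-4)² - 4·(7)))/2 = (4 ± √(-12))/2
  = 2 + i√3,  2 - i√3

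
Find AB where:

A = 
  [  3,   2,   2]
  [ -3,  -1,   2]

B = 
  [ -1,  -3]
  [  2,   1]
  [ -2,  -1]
AB = 
  [ -3,  -9]
  [ -3,   6]

A is 2×3 and B is 3×2, so AB is 2×2. Each entry is (row of A)·(column of B):
AB[1,1] = (3)(-1) + (2)(2) + (2)(-2) = -3
AB[1,2] = (3)(-3) + (2)(1) + (2)(-1) = -9
AB[2,1] = (-3)(-1) + (-1)(2) + (2)(-2) = -3
AB[2,2] = (-3)(-3) + (-1)(1) + (2)(-1) = 6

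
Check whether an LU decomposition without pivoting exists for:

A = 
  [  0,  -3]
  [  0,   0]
Yes.
The first column is zero, so A is already upper triangular: L = I, U = A.
L = 
  [  1,   0]
  [  0,   1]
U = 
  [  0,  -3]
  [  0,   0]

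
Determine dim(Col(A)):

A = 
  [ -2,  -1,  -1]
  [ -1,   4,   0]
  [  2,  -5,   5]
Row reduce:
R2 → R2 - (1/2)·R1
R3 → R3 + (1)·R1
R3 → R3 + (4/3)·R2
REF = 
  [  -2,   -1,   -1]
  [   0,  9/2,  1/2]
  [   0,    0, 14/3]
Pivot columns: 1, 2, 3 → 3 pivots.
dim(Col(A)) = number of pivot columns = 3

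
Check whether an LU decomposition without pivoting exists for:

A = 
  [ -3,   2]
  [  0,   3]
Yes.
A[1,1] = -3 ≠ 0, so Gaussian elimination proceeds without a row swap: multiplier ℓ₂₁ = (0)/(-3) = 0, and U[2,2] = 3 - (0)(2) = 3.
L = 
  [  1,   0]
  [  0,   1]
U = 
  [ -3,   2]
  [  0,   3]
Check row 2 of LU: [(0)(-3), (0)(2) + 3] = [0, 3] = row 2 of A ✓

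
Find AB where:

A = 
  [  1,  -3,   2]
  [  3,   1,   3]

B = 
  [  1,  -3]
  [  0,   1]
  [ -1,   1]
AB = 
  [ -1,  -4]
  [  0,  -5]

A is 2×3 and B is 3×2, so AB is 2×2. Each entry is (row of A)·(column of B):
AB[1,1] = (1)(1) + (-3)(0) + (2)(-1) = -1
AB[1,2] = (1)(-3) + (-3)(1) + (2)(1) = -4
AB[2,1] = (3)(1) + (1)(0) + (3)(-1) = 0
AB[2,2] = (3)(-3) + (1)(1) + (3)(1) = -5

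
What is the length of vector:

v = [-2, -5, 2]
5.745

||v||₂ = √((-2)² + (-5)² + (2)²) = √33 = 5.745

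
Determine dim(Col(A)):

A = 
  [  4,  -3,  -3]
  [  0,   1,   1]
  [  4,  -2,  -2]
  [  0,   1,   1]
dim(Col(A)) = 2

Row reduce:
R3 → R3 - (1)·R1
R3 → R3 - (1)·R2
R4 → R4 - (1)·R2
REF = 
  [  4,  -3,  -3]
  [  0,   1,   1]
  [  0,   0,   0]
  [  0,   0,   0]
Pivot columns: 1, 2 → 2 pivots.
dim(Col(A)) = number of pivot columns = 2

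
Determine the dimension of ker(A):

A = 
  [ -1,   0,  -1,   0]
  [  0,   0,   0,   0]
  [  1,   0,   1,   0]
nullity(A) = 3

Row reduce:
R3 → R3 + (1)·R1
REF = 
  [ -1,   0,  -1,   0]
  [  0,   0,   0,   0]
  [  0,   0,   0,   0]
Pivot columns: 1 → 1 pivot.
rank(A) = 1, so nullity(A) = 4 - 1 = 3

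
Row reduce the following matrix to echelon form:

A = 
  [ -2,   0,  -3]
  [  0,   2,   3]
Row operations:
No row operations needed (already in echelon form).

Resulting echelon form:
REF = 
  [ -2,   0,  -3]
  [  0,   2,   3]

Rank = 2 (number of non-zero pivot rows).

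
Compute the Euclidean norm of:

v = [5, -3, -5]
7.681

||v||₂ = √((5)² + (-3)² + (-5)²) = √59 = 7.681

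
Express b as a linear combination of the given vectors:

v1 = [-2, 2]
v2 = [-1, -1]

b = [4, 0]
c1 = -1, c2 = -2

b = -1·v1 + -2·v2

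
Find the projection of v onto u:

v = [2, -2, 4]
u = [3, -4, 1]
proj_u(v) = [27/13, -36/13, 9/13]

v·u = (2)(3) + (-2)(-4) + (4)(1) = 18
u·u = (3)² + (-4)² + (1)² = 26
proj_u(v) = (v·u / u·u) × u = (18/26) × u = (9/13) × u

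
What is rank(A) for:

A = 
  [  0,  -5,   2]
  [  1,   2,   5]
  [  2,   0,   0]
Row reduce:
Swap R1 ↔ R2
R3 → R3 - (2)·R1
R3 → R3 - (4/5)·R2
REF = 
  [    1,     2,     5]
  [    0,    -5,     2]
  [    0,     0, -58/5]
Pivot columns: 1, 2, 3 → 3 pivots.

rank(A) = 3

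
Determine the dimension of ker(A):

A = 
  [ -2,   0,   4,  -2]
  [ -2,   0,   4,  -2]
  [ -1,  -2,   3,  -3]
nullity(A) = 2

Row reduce:
R2 → R2 - (1)·R1
R3 → R3 - (1/2)·R1
Swap R2 ↔ R3
REF = 
  [ -2,   0,   4,  -2]
  [  0,  -2,   1,  -2]
  [  0,   0,   0,   0]
Pivot columns: 1, 2 → 2 pivots.
rank(A) = 2, so nullity(A) = 4 - 2 = 2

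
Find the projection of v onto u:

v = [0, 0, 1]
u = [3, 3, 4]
proj_u(v) = [6/17, 6/17, 8/17]

v·u = (0)(3) + (0)(3) + (1)(4) = 4
u·u = (3)² + (3)² + (4)² = 34
proj_u(v) = (v·u / u·u) × u = (4/34) × u = (2/17) × u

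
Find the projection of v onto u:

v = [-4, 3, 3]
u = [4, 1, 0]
proj_u(v) = [-52/17, -13/17, 0]

v·u = (-4)(4) + (3)(1) + (3)(0) = -13
u·u = (4)² + (1)² + (0)² = 17
proj_u(v) = (v·u / u·u) × u = (-13/17) × u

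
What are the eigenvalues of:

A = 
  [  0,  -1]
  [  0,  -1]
λ = 0, -1

tr(A) = -1, det(A) = 0
Characteristic polynomial: λ² - tr(A)λ + det(A) = λ² + λ
λ² + λ = λ(λ + 1)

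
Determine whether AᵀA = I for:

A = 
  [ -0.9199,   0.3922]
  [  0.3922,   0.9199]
Yes

AᵀA = 
  [  1,   0]
  [  0,   1]
≈ I (equal to I up to the 4-dp rounding of the entries)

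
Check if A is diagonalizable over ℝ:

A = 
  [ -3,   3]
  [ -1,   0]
No

tr(A) = -3, det(A) = 3
Characteristic polynomial: λ² - tr(A)λ + det(A) = λ² + 3λ + 3
λ² + 3λ + 3 = 0  ⇒  λ = (-3 ± √((3)² - 4·(3)))/2 = (-3 ± √(-3))/2
  = (-3 + i√3)/2,  (-3 - i√3)/2
Eigenvalues: (-3 + i√3)/2, (-3 - i√3)/2  (≈ -1.5 + 0.866i, -1.5 - 0.866i)
Has complex eigenvalues (not diagonalizable over ℝ).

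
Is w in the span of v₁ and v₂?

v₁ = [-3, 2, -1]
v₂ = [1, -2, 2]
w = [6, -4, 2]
Yes

Form the augmented matrix and row-reduce:
[v₁|v₂|w] = 
  [ -3,   1,   6]
  [  2,  -2,  -4]
  [ -1,   2,   2]
R2 → R2 + (2/3)·R1
R3 → R3 - (1/3)·R1
R3 → R3 + (5/4)·R2
REF = 
  [  -3,    1,    6]
  [   0, -4/3,    0]
  [   0,    0,    0]

No row of the form [0 0 | nonzero], so the system is consistent. Back-substitution gives c₁ = -2, c₂ = 0: w = (-2)·v₁ + (0)·v₂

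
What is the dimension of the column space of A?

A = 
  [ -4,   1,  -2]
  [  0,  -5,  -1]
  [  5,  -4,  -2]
Row reduce:
R3 → R3 + (5/4)·R1
R3 → R3 - (11/20)·R2
REF = 
  [    -4,      1,     -2]
  [     0,     -5,     -1]
  [     0,      0, -79/20]
Pivot columns: 1, 2, 3 → 3 pivots.
dim(Col(A)) = number of pivot columns = 3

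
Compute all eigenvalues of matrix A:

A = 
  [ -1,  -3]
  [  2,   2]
tr(A) = 1, det(A) = 4
Characteristic polynomial: λ² - tr(A)λ + det(A) = λ² - λ + 4
λ² - λ + 4 = 0  ⇒  λ = (1 ± √((-1)² - 4·(4)))/2 = (1 ± √(-15))/2
  = (1 + i√15)/2,  (1 - i√15)/2

λ = (1 + i√15)/2, (1 - i√15)/2  (≈ 0.5 + 1.936i, 0.5 - 1.936i)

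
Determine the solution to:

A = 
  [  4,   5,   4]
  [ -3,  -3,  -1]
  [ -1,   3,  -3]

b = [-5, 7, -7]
x = [-2, -1, 2]

Row reduce the augmented matrix [A|b]:
R2 → R2 + (3/4)·R1
R3 → R3 + (1/4)·R1
R3 → R3 - (17/3)·R2
REF = 
  [    4,     5,     4,    -5]
  [    0,   3/4,     2,  13/4]
  [    0,     0, -40/3, -80/3]

Back-substitution:
x₃ = (-80/3) / (-40/3) = 2
x₂ = (13/4 - (2)(2)) / (3/4) = -1
x₁ = (-5 - (5)(-1) - (4)(2)) / 4 = -2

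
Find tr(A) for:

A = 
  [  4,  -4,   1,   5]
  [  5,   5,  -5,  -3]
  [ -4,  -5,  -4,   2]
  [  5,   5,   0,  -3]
2

tr(A) = 4 + 5 + -4 + -3 = 2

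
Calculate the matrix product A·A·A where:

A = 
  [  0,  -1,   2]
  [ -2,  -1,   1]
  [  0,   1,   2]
A^3 = 
  [ -6,  -2,  13]
  [ -8,  -9,   2]
  [ -2,   6,   7]

A² = A·A:
A²[1,1] = (0)(0) + (-1)(-2) + (2)(0) = 2
A²[1,2] = (0)(-1) + (-1)(-1) + (2)(1) = 3
A²[1,3] = (0)(2) + (-1)(1) + (2)(2) = 3
A²[2,1] = (-2)(0) + (-1)(-2) + (1)(0) = 2
A²[2,2] = (-2)(-1) + (-1)(-1) + (1)(1) = 4
A²[2,3] = (-2)(2) + (-1)(1) + (1)(2) = -3
A²[3,1] = (0)(0) + (1)(-2) + (2)(0) = -2
A²[3,2] = (0)(-1) + (1)(-1) + (2)(1) = 1
A²[3,3] = (0)(2) + (1)(1) + (2)(2) = 5
A² = 
  [  2,   3,   3]
  [  2,   4,  -3]
  [ -2,   1,   5]

A^3 = A^2·A:
A^3[1,1] = (2)(0) + (3)(-2) + (3)(0) = -6
A^3[1,2] = (2)(-1) + (3)(-1) + (3)(1) = -2
A^3[1,3] = (2)(2) + (3)(1) + (3)(2) = 13
A^3[2,1] = (2)(0) + (4)(-2) + (-3)(0) = -8
A^3[2,2] = (2)(-1) + (4)(-1) + (-3)(1) = -9
A^3[2,3] = (2)(2) + (4)(1) + (-3)(2) = 2
A^3[3,1] = (-2)(0) + (1)(-2) + (5)(0) = -2
A^3[3,2] = (-2)(-1) + (1)(-1) + (5)(1) = 6
A^3[3,3] = (-2)(2) + (1)(1) + (5)(2) = 7
A^3 = 
  [ -6,  -2,  13]
  [ -8,  -9,   2]
  [ -2,   6,   7]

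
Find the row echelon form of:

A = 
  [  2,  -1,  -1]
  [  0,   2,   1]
Row operations:
No row operations needed (already in echelon form).

Resulting echelon form:
REF = 
  [  2,  -1,  -1]
  [  0,   2,   1]

Rank = 2 (number of non-zero pivot rows).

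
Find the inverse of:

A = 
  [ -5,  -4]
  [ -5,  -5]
det(A) = (-5)(-5) - (-4)(-5) = 5
For a 2×2 matrix, A⁻¹ = (1/det(A)) · [[d, -b], [-c, a]]
    = (1/5) · [[-5, 4], [5, -5]]

A⁻¹ = 
  [ -1, 4/5]
  [  1,  -1]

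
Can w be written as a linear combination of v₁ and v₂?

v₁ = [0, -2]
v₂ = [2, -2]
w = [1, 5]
Yes

Form the augmented matrix and row-reduce:
[v₁|v₂|w] = 
  [  0,   2,   1]
  [ -2,  -2,   5]
Swap R1 ↔ R2
REF = 
  [ -2,  -2,   5]
  [  0,   2,   1]

No row of the form [0 0 | nonzero], so the system is consistent. Back-substitution gives c₁ = -3, c₂ = 1/2: w = (-3)·v₁ + (1/2)·v₂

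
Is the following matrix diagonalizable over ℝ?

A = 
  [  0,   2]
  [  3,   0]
Yes

tr(A) = 0, det(A) = -6
Characteristic polynomial: λ² - tr(A)λ + det(A) = λ² - 6
λ² - 6 = 0  ⇒  λ = (0 ± √((0)² - 4·(-6)))/2 = (0 ± √(24))/2
  = √6,  -√6
Eigenvalues: √6, -√6  (≈ 2.449, -2.449)
The two irrational eigenvalues are distinct (simple), so each has alg. mult. = geom. mult. = 1.
Sum of geometric multiplicities equals n, so A has n independent eigenvectors.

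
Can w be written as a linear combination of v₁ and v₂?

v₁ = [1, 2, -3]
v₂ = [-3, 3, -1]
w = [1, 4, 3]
No

Form the augmented matrix and row-reduce:
[v₁|v₂|w] = 
  [  1,  -3,   1]
  [  2,   3,   4]
  [ -3,  -1,   3]
R2 → R2 - (2)·R1
R3 → R3 + (3)·R1
R3 → R3 + (10/9)·R2
REF = 
  [   1,   -3,    1]
  [   0,    9,    2]
  [   0,    0, 74/9]

Row 3 reads [0 0 | 74/9], i.e. 0 = 74/9, so the system is inconsistent and w ∉ span{v₁, v₂}.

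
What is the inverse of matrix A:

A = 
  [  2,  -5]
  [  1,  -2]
det(A) = (2)(-2) - (-5)(1) = 1
For a 2×2 matrix, A⁻¹ = (1/det(A)) · [[d, -b], [-c, a]]
    = (1) · [[-2, 5], [-1, 2]]

A⁻¹ = 
  [ -2,   5]
  [ -1,   2]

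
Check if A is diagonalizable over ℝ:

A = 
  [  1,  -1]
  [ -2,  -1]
Yes

tr(A) = 0, det(A) = -3
Characteristic polynomial: λ² - tr(A)λ + det(A) = λ² - 3
λ² - 3 = 0  ⇒  λ = (0 ± √((0)² - 4·(-3)))/2 = (0 ± √(12))/2
  = √3,  -√3
Eigenvalues: √3, -√3  (≈ 1.732, -1.732)
The two irrational eigenvalues are distinct (simple), so each has alg. mult. = geom. mult. = 1.
Sum of geometric multiplicities equals n, so A has n independent eigenvectors.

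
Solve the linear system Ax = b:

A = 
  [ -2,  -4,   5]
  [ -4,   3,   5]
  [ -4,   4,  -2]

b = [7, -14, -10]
Row reduce the augmented matrix [A|b]:
R2 → R2 - (2)·R1
R3 → R3 - (2)·R1
R3 → R3 - (12/11)·R2
REF = 
  [    -2,     -4,      5,      7]
  [     0,     11,     -5,    -28]
  [     0,      0, -72/11,  72/11]

Back-substitution:
x₃ = (72/11) / (-72/11) = -1
x₂ = (-28 - (-5)(-1)) / 11 = -3
x₁ = (7 - (-4)(-3) - (5)(-1)) / (-2) = 0

x = [0, -3, -1]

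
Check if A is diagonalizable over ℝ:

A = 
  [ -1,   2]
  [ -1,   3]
Yes

tr(A) = 2, det(A) = -1
Characteristic polynomial: λ² - tr(A)λ + det(A) = λ² - 2λ - 1
λ² - 2λ - 1 = 0  ⇒  λ = (2 ± √((-2)² - 4·(-1)))/2 = (2 ± √(8))/2
  = 1 + √2,  1 - √2
Eigenvalues: 1 + √2, 1 - √2  (≈ 2.414, -0.4142)
The two irrational eigenvalues are distinct (simple), so each has alg. mult. = geom. mult. = 1.
Sum of geometric multiplicities equals n, so A has n independent eigenvectors.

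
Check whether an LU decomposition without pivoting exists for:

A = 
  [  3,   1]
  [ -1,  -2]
Yes.
A[1,1] = 3 ≠ 0, so Gaussian elimination proceeds without a row swap: multiplier ℓ₂₁ = (-1)/(3) = -1/3, and U[2,2] = -2 - (-1/3)(1) = -5/3.
L = 
  [   1,    0]
  [-1/3,    1]
U = 
  [   3,    1]
  [   0, -5/3]
Check row 2 of LU: [(-1/3)(3), (-1/3)(1) + (-5/3)] = [-1, -2] = row 2 of A ✓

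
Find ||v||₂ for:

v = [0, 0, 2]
2

||v||₂ = √((0)² + (0)² + (2)²) = √4 = 2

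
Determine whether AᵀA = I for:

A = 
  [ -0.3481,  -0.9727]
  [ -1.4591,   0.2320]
No

AᵀA = 
  [  2.2501,   0.0001]
  [  0.0001,   1]
≠ I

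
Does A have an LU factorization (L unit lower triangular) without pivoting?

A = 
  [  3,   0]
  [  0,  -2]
Yes.
A[1,1] = 3 ≠ 0, so Gaussian elimination proceeds without a row swap: multiplier ℓ₂₁ = (0)/(3) = 0, and U[2,2] = -2 - (0)(0) = -2.
L = 
  [  1,   0]
  [  0,   1]
U = 
  [  3,   0]
  [  0,  -2]
Check row 2 of LU: [(0)(3), (0)(0) + (-2)] = [0, -2] = row 2 of A ✓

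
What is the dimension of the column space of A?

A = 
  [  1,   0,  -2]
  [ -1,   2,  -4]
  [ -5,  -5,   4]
dim(Col(A)) = 3

Row reduce:
R2 → R2 + (1)·R1
R3 → R3 + (5)·R1
R3 → R3 + (5/2)·R2
REF = 
  [  1,   0,  -2]
  [  0,   2,  -6]
  [  0,   0, -21]
Pivot columns: 1, 2, 3 → 3 pivots.
dim(Col(A)) = number of pivot columns = 3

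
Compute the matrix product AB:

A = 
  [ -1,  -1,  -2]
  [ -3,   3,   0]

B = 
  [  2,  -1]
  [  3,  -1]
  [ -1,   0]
A is 2×3 and B is 3×2, so AB is 2×2. Each entry is (row of A)·(column of B):
AB[1,1] = (-1)(2) + (-1)(3) + (-2)(-1) = -3
AB[1,2] = (-1)(-1) + (-1)(-1) + (-2)(0) = 2
AB[2,1] = (-3)(2) + (3)(3) + (0)(-1) = 3
AB[2,2] = (-3)(-1) + (3)(-1) + (0)(0) = 0

AB = 
  [ -3,   2]
  [  3,   0]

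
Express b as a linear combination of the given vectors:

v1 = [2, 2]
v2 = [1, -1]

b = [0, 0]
c1 = 0, c2 = 0

b = 0·v1 + 0·v2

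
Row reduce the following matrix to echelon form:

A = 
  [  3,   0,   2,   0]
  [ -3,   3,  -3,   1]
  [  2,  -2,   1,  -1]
Row operations:
R2 → R2 + (1)·R1
R3 → R3 - (2/3)·R1
R3 → R3 + (2/3)·R2

Resulting echelon form:
REF = 
  [   3,    0,    2,    0]
  [   0,    3,   -1,    1]
  [   0,    0,   -1, -1/3]

Rank = 3 (number of non-zero pivot rows).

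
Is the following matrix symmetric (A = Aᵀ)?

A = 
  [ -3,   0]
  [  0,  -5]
Yes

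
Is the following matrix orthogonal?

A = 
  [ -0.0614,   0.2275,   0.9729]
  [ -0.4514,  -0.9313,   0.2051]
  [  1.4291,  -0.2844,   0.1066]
No

AᵀA = 
  [  2.2499,   0,   0]
  [  0,   1,   0]
  [  0,   0,   1]
≠ I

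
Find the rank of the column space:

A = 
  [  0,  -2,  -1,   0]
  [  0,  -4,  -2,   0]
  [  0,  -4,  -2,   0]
Row reduce:
R2 → R2 - (2)·R1
R3 → R3 - (2)·R1
REF = 
  [  0,  -2,  -1,   0]
  [  0,   0,   0,   0]
  [  0,   0,   0,   0]
Pivot columns: 2 → 1 pivot.
dim(Col(A)) = number of pivot columns = 1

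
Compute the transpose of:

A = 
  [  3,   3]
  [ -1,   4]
Aᵀ = 
  [  3,  -1]
  [  3,   4]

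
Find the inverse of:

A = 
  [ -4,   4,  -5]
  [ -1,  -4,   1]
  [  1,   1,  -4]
det(A) = (-4)·((-4)(-4) - (1)(1)) - (4)·((-1)(-4) - (1)(1)) + (-5)·((-1)(1) - (-4)(1))
  = (-4)(15) - (4)(3) + (-5)(3)
  = -87
det(A) = -87 ≠ 0, so A is invertible.

Cofactors Cᵢⱼ = (-1)ⁱ⁺ʲ·Mᵢⱼ:
C = 
  [ 15,  -3,   3]
  [ 11,  21,   8]
  [-16,   9,  20]

adj(A) = Cᵀ:
adj(A) = 
  [ 15,  11, -16]
  [ -3,  21,   9]
  [  3,   8,  20]

A⁻¹ = (-1/87) · adj(A):
A⁻¹ = 
  [ -5/29, -11/87,  16/87]
  [  1/29,  -7/29,  -3/29]
  [ -1/29,  -8/87, -20/87]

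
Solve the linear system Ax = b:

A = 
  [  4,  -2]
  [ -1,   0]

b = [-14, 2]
x = [-2, 3]

Row reduce the augmented matrix [A|b]:
R2 → R2 + (1/4)·R1
REF = 
  [   4,   -2,  -14]
  [   0, -1/2, -3/2]

Back-substitution:
x₂ = (-3/2) / (-1/2) = 3
x₁ = (-14 - (-2)(3)) / 4 = -2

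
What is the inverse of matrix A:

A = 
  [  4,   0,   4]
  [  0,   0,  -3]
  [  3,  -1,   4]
det(A) = (4)·((0)(4) - (-3)(-1)) - (0)·((0)(4) - (-3)(3)) + (4)·((0)(-1) - (0)(3))
  = (4)(-3) - (0)(9) + (4)(0)
  = -12
det(A) = -12 ≠ 0, so A is invertible.

Cofactors Cᵢⱼ = (-1)ⁱ⁺ʲ·Mᵢⱼ:
C = 
  [ -3,  -9,   0]
  [ -4,   4,   4]
  [  0,  12,   0]

adj(A) = Cᵀ:
adj(A) = 
  [ -3,  -4,   0]
  [ -9,   4,  12]
  [  0,   4,   0]

A⁻¹ = (-1/12) · adj(A):
A⁻¹ = 
  [ 1/4,  1/3,    0]
  [ 3/4, -1/3,   -1]
  [   0, -1/3,    0]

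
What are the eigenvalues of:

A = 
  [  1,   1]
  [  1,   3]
λ = 2 + √2, 2 - √2  (≈ 3.414, 0.5858)

tr(A) = 4, det(A) = 2
Characteristic polynomial: λ² - tr(A)λ + det(A) = λ² - 4λ + 2
λ² - 4λ + 2 = 0  ⇒  λ = (4 ± √((-4)² - 4·(2)))/2 = (4 ± √(8))/2
  = 2 + √2,  2 - √2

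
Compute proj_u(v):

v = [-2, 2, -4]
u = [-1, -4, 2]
v·u = (-2)(-1) + (2)(-4) + (-4)(2) = -14
u·u = (-1)² + (-4)² + (2)² = 21
proj_u(v) = (v·u / u·u) × u = (-14/21) × u = (-2/3) × u

proj_u(v) = [2/3, 8/3, -4/3]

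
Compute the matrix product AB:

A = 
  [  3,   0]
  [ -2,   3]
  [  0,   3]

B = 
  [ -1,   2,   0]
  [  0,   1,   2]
AB = 
  [ -3,   6,   0]
  [  2,  -1,   6]
  [  0,   3,   6]

A is 3×2 and B is 2×3, so AB is 3×3. Each entry is (row of A)·(column of B):
AB[1,1] = (3)(-1) + (0)(0) = -3
AB[1,2] = (3)(2) + (0)(1) = 6
AB[1,3] = (3)(0) + (0)(2) = 0
AB[2,1] = (-2)(-1) + (3)(0) = 2
AB[2,2] = (-2)(2) + (3)(1) = -1
AB[2,3] = (-2)(0) + (3)(2) = 6
AB[3,1] = (0)(-1) + (3)(0) = 0
AB[3,2] = (0)(2) + (3)(1) = 3
AB[3,3] = (0)(0) + (3)(2) = 6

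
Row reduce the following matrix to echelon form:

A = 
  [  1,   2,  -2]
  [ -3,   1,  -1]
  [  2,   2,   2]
Row operations:
R2 → R2 + (3)·R1
R3 → R3 - (2)·R1
R3 → R3 + (2/7)·R2

Resulting echelon form:
REF = 
  [  1,   2,  -2]
  [  0,   7,  -7]
  [  0,   0,   4]

Rank = 3 (number of non-zero pivot rows).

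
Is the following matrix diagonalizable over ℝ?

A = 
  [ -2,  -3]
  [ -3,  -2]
Yes

tr(A) = -4, det(A) = -5
Characteristic polynomial: λ² - tr(A)λ + det(A) = λ² + 4λ - 5
λ² + 4λ - 5 = (λ + 5)(λ - 1)
Eigenvalues: 1, -5
λ=-5: alg. mult. = 1, geom. mult. = 2 - rank(A - (-5)I) = 2 - 1 = 1
λ=1: alg. mult. = 1, geom. mult. = 2 - rank(A - (1)I) = 2 - 1 = 1
Sum of geometric multiplicities equals n, so A has n independent eigenvectors.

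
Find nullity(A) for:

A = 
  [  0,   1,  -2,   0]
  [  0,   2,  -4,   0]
nullity(A) = 3

Row reduce:
R2 → R2 - (2)·R1
REF = 
  [  0,   1,  -2,   0]
  [  0,   0,   0,   0]
Pivot columns: 2 → 1 pivot.
rank(A) = 1, so nullity(A) = 4 - 1 = 3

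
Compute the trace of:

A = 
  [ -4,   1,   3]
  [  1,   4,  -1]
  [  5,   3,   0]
0

tr(A) = -4 + 4 + 0 = 0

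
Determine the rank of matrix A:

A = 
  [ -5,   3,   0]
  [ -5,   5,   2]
rank(A) = 2

Row reduce:
R2 → R2 - (1)·R1
REF = 
  [ -5,   3,   0]
  [  0,   2,   2]
Pivot columns: 1, 2 → 2 pivots.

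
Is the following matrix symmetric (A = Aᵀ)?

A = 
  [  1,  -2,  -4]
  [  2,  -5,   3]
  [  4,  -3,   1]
No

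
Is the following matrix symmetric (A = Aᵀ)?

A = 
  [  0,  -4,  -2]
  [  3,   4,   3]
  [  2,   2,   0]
No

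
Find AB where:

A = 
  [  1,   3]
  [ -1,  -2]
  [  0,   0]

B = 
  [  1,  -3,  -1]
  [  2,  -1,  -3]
A is 3×2 and B is 2×3, so AB is 3×3. Each entry is (row of A)·(column of B):
AB[1,1] = (1)(1) + (3)(2) = 7
AB[1,2] = (1)(-3) + (3)(-1) = -6
AB[1,3] = (1)(-1) + (3)(-3) = -10
AB[2,1] = (-1)(1) + (-2)(2) = -5
AB[2,2] = (-1)(-3) + (-2)(-1) = 5
AB[2,3] = (-1)(-1) + (-2)(-3) = 7
AB[3,1] = (0)(1) + (0)(2) = 0
AB[3,2] = (0)(-3) + (0)(-1) = 0
AB[3,3] = (0)(-1) + (0)(-3) = 0

AB = 
  [  7,  -6, -10]
  [ -5,   5,   7]
  [  0,   0,   0]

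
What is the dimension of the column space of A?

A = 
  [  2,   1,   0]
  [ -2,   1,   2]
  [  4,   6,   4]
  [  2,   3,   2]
dim(Col(A)) = 2

Row reduce:
R2 → R2 + (1)·R1
R3 → R3 - (2)·R1
R4 → R4 - (1)·R1
R3 → R3 - (2)·R2
R4 → R4 - (1)·R2
REF = 
  [  2,   1,   0]
  [  0,   2,   2]
  [  0,   0,   0]
  [  0,   0,   0]
Pivot columns: 1, 2 → 2 pivots.
dim(Col(A)) = number of pivot columns = 2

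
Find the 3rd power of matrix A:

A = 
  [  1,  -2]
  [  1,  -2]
A² = A·A:
A²[1,1] = (1)(1) + (-2)(1) = -1
A²[1,2] = (1)(-2) + (-2)(-2) = 2
A²[2,1] = (1)(1) + (-2)(1) = -1
A²[2,2] = (1)(-2) + (-2)(-2) = 2
A² = 
  [ -1,   2]
  [ -1,   2]

A^3 = A^2·A:
A^3[1,1] = (-1)(1) + (2)(1) = 1
A^3[1,2] = (-1)(-2) + (2)(-2) = -2
A^3[2,1] = (-1)(1) + (2)(1) = 1
A^3[2,2] = (-1)(-2) + (2)(-2) = -2
A^3 = 
  [  1,  -2]
  [  1,  -2]

Therefore
A^3 = 
  [  1,  -2]
  [  1,  -2]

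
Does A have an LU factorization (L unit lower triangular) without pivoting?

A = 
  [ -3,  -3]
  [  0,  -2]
Yes.
A[1,1] = -3 ≠ 0, so Gaussian elimination proceeds without a row swap: multiplier ℓ₂₁ = (0)/(-3) = 0, and U[2,2] = -2 - (0)(-3) = -2.
L = 
  [  1,   0]
  [  0,   1]
U = 
  [ -3,  -3]
  [  0,  -2]
Check row 2 of LU: [(0)(-3), (0)(-3) + (-2)] = [0, -2] = row 2 of A ✓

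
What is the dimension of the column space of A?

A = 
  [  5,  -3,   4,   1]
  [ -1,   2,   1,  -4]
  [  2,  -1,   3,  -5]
Row reduce:
R2 → R2 + (1/5)·R1
R3 → R3 - (2/5)·R1
R3 → R3 - (1/7)·R2
REF = 
  [    5,    -3,     4,     1]
  [    0,   7/5,   9/5, -19/5]
  [    0,     0,   8/7, -34/7]
Pivot columns: 1, 2, 3 → 3 pivots.
dim(Col(A)) = number of pivot columns = 3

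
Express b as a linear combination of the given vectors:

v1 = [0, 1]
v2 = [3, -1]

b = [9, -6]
c1 = -3, c2 = 3

b = -3·v1 + 3·v2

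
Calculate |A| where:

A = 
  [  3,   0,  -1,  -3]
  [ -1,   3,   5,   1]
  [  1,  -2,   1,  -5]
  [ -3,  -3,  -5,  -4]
-328

Cofactor expansion along row 1: det(A) = a₁₁M₁₁ - a₁₂M₁₂ + a₁₃M₁₃ - a₁₄M₁₄

M₁₁ = det[[3, 5, 1]; [-2, 1, -5]; [-3, -5, -4]]
  = (3)·((1)(-4) - (-5)(-5)) - (5)·((-2)(-4) - (-5)(-3)) + (1)·((-2)(-5) - (1)(-3))
  = (3)(-29) - (5)(-7) + (1)(13)
  = -39
M₁₂ = det[[-1, 5, 1]; [1, 1, -5]; [-3, -5, -4]]
  = (-1)·((1)(-4) - (-5)(-5)) - (5)·((1)(-4) - (-5)(-3)) + (1)·((1)(-5) - (1)(-3))
  = (-1)(-29) - (5)(-19) + (1)(-2)
  = 122
M₁₃ = det[[-1, 3, 1]; [1, -2, -5]; [-3, -3, -4]]
  = (-1)·((-2)(-4) - (-5)(-3)) - (3)·((1)(-4) - (-5)(-3)) + (1)·((1)(-3) - (-2)(-3))
  = (-1)(-7) - (3)(-19) + (1)(-9)
  = 55
M₁₄ = det[[-1, 3, 5]; [1, -2, 1]; [-3, -3, -5]]
  = (-1)·((-2)(-5) - (1)(-3)) - (3)·((1)(-5) - (1)(-3)) + (5)·((1)(-3) - (-2)(-3))
  = (-1)(13) - (3)(-2) + (5)(-9)
  = -52

det(A) = (3)(-39) - (0)(122) + (-1)(55) - (-3)(-52) = -328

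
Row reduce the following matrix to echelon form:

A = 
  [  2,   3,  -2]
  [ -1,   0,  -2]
Row operations:
R2 → R2 + (1/2)·R1

Resulting echelon form:
REF = 
  [  2,   3,  -2]
  [  0, 3/2,  -3]

Rank = 2 (number of non-zero pivot rows).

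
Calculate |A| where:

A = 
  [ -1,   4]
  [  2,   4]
For a 2×2 matrix, det = ad - bc = (-1)(4) - (4)(2) = -12

det(A) = -12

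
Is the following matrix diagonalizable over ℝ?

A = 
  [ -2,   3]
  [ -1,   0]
No

tr(A) = -2, det(A) = 3
Characteristic polynomial: λ² - tr(A)λ + det(A) = λ² + 2λ + 3
λ² + 2λ + 3 = 0  ⇒  λ = (-2 ± √((2)² - 4·(3)))/2 = (-2 ± √(-8))/2
  = -1 + i√2,  -1 - i√2
Eigenvalues: -1 + i√2, -1 - i√2  (≈ -1 + 1.414i, -1 - 1.414i)
Has complex eigenvalues (not diagonalizable over ℝ).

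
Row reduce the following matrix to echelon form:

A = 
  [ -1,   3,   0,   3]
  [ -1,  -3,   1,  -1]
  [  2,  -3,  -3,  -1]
Row operations:
R2 → R2 - (1)·R1
R3 → R3 + (2)·R1
R3 → R3 + (1/2)·R2

Resulting echelon form:
REF = 
  [  -1,    3,    0,    3]
  [   0,   -6,    1,   -4]
  [   0,    0, -5/2,    3]

Rank = 3 (number of non-zero pivot rows).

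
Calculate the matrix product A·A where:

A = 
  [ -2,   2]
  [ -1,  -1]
A² = A·A:
A²[1,1] = (-2)(-2) + (2)(-1) = 2
A²[1,2] = (-2)(2) + (2)(-1) = -6
A²[2,1] = (-1)(-2) + (-1)(-1) = 3
A²[2,2] = (-1)(2) + (-1)(-1) = -1
A² = 
  [  2,  -6]
  [  3,  -1]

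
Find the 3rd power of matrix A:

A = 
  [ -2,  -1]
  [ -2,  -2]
A² = A·A:
A²[1,1] = (-2)(-2) + (-1)(-2) = 6
A²[1,2] = (-2)(-1) + (-1)(-2) = 4
A²[2,1] = (-2)(-2) + (-2)(-2) = 8
A²[2,2] = (-2)(-1) + (-2)(-2) = 6
A² = 
  [  6,   4]
  [  8,   6]

A^3 = A^2·A:
A^3[1,1] = (6)(-2) + (4)(-2) = -20
A^3[1,2] = (6)(-1) + (4)(-2) = -14
A^3[2,1] = (8)(-2) + (6)(-2) = -28
A^3[2,2] = (8)(-1) + (6)(-2) = -20
A^3 = 
  [-20, -14]
  [-28, -20]

Therefore
A^3 = 
  [-20, -14]
  [-28, -20]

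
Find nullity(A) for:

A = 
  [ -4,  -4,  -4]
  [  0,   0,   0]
nullity(A) = 2

Row reduce:
(no row operations needed)
REF = 
  [ -4,  -4,  -4]
  [  0,   0,   0]
Pivot columns: 1 → 1 pivot.
rank(A) = 1, so nullity(A) = 3 - 1 = 2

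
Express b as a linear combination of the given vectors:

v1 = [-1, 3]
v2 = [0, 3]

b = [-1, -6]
c1 = 1, c2 = -3

b = 1·v1 + -3·v2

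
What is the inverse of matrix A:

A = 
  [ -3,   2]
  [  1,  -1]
det(A) = (-3)(-1) - (2)(1) = 1
For a 2×2 matrix, A⁻¹ = (1/det(A)) · [[d, -b], [-c, a]]
    = (1) · [[-1, -2], [-1, -3]]

A⁻¹ = 
  [ -1,  -2]
  [ -1,  -3]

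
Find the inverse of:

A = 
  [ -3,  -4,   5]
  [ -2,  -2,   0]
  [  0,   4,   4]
det(A) = (-3)·((-2)(4) - (0)(4)) - (-4)·((-2)(4) - (0)(0)) + (5)·((-2)(4) - (-2)(0))
  = (-3)(-8) - (-4)(-8) + (5)(-8)
  = -48
det(A) = -48 ≠ 0, so A is invertible.

Cofactors Cᵢⱼ = (-1)ⁱ⁺ʲ·Mᵢⱼ:
C = 
  [ -8,   8,  -8]
  [ 36, -12,  12]
  [ 10, -10,  -2]

adj(A) = Cᵀ:
adj(A) = 
  [ -8,  36,  10]
  [  8, -12, -10]
  [ -8,  12,  -2]

A⁻¹ = (-1/48) · adj(A):
A⁻¹ = 
  [  1/6,  -3/4, -5/24]
  [ -1/6,   1/4,  5/24]
  [  1/6,  -1/4,  1/24]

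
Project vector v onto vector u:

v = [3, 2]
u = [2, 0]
v·u = (3)(2) + (2)(0) = 6
u·u = (2)² + (0)² = 4
proj_u(v) = (v·u / u·u) × u = (6/4) × u = (3/2) × u

proj_u(v) = [3, 0]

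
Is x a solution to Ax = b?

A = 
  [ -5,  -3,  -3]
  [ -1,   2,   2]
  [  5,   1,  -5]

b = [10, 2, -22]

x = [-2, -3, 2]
No

Ax = [13, 0, -23] ≠ b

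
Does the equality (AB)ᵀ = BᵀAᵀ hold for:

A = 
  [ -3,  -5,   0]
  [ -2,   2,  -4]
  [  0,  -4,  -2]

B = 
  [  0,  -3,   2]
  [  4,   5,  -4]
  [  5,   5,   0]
Yes

(AB)ᵀ = 
  [-20, -12, -26]
  [-16,  -4, -30]
  [ 14, -12,  16]

BᵀAᵀ = 
  [-20, -12, -26]
  [-16,  -4, -30]
  [ 14, -12,  16]

Both sides are equal — this is the standard identity (AB)ᵀ = BᵀAᵀ, which holds for all A, B.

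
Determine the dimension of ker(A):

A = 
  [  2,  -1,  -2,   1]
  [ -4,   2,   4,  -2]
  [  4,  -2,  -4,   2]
nullity(A) = 3

Row reduce:
R2 → R2 + (2)·R1
R3 → R3 - (2)·R1
REF = 
  [  2,  -1,  -2,   1]
  [  0,   0,   0,   0]
  [  0,   0,   0,   0]
Pivot columns: 1 → 1 pivot.
rank(A) = 1, so nullity(A) = 4 - 1 = 3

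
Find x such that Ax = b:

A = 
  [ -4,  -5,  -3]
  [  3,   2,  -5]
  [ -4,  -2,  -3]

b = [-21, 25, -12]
Row reduce the augmented matrix [A|b]:
R2 → R2 + (3/4)·R1
R3 → R3 - (1)·R1
R3 → R3 + (12/7)·R2
REF = 
  [   -4,    -5,    -3,   -21]
  [    0,  -7/4, -29/4,  37/4]
  [    0,     0, -87/7, 174/7]

Back-substitution:
x₃ = (174/7) / (-87/7) = -2
x₂ = (37/4 - (-29/4)(-2)) / (-7/4) = 3
x₁ = (-21 - (-5)(3) - (-3)(-2)) / (-4) = 3

x = [3, 3, -2]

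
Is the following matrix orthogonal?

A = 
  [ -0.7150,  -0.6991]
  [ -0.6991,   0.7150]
Yes

AᵀA = 
  [  1,   0]
  [  0,   1]
≈ I (equal to I up to the 4-dp rounding of the entries)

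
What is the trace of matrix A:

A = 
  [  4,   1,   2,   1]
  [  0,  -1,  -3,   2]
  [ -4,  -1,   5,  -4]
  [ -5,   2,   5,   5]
13

tr(A) = 4 + -1 + 5 + 5 = 13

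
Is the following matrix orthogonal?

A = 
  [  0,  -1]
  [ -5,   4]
No

AᵀA = 
  [ 25, -20]
  [-20,  17]
≠ I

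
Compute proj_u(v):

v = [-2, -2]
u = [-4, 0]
v·u = (-2)(-4) + (-2)(0) = 8
u·u = (-4)² + (0)² = 16
proj_u(v) = (v·u / u·u) × u = (8/16) × u = (1/2) × u

proj_u(v) = [-2, 0]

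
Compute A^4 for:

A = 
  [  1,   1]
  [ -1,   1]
A² = A·A:
A²[1,1] = (1)(1) + (1)(-1) = 0
A²[1,2] = (1)(1) + (1)(1) = 2
A²[2,1] = (-1)(1) + (1)(-1) = -2
A²[2,2] = (-1)(1) + (1)(1) = 0
A² = 
  [  0,   2]
  [ -2,   0]

A^3 = A^2·A:
A^3[1,1] = (0)(1) + (2)(-1) = -2
A^3[1,2] = (0)(1) + (2)(1) = 2
A^3[2,1] = (-2)(1) + (0)(-1) = -2
A^3[2,2] = (-2)(1) + (0)(1) = -2
A^3 = 
  [ -2,   2]
  [ -2,  -2]

A^4 = A^3·A:
A^4[1,1] = (-2)(1) + (2)(-1) = -4
A^4[1,2] = (-2)(1) + (2)(1) = 0
A^4[2,1] = (-2)(1) + (-2)(-1) = 0
A^4[2,2] = (-2)(1) + (-2)(1) = -4
A^4 = 
  [ -4,   0]
  [  0,  -4]

Therefore
A^4 = 
  [ -4,   0]
  [  0,  -4]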